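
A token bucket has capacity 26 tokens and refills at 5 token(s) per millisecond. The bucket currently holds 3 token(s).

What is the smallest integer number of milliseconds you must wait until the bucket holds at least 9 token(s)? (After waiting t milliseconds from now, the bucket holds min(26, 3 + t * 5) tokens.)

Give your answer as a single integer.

Need 3 + t * 5 >= 9, so t >= 6/5.
Smallest integer t = ceil(6/5) = 2.

Answer: 2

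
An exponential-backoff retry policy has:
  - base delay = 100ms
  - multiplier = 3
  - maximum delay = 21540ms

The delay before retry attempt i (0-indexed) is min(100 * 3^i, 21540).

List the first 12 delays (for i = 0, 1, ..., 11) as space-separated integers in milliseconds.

Computing each delay:
  i=0: min(100*3^0, 21540) = 100
  i=1: min(100*3^1, 21540) = 300
  i=2: min(100*3^2, 21540) = 900
  i=3: min(100*3^3, 21540) = 2700
  i=4: min(100*3^4, 21540) = 8100
  i=5: min(100*3^5, 21540) = 21540
  i=6: min(100*3^6, 21540) = 21540
  i=7: min(100*3^7, 21540) = 21540
  i=8: min(100*3^8, 21540) = 21540
  i=9: min(100*3^9, 21540) = 21540
  i=10: min(100*3^10, 21540) = 21540
  i=11: min(100*3^11, 21540) = 21540

Answer: 100 300 900 2700 8100 21540 21540 21540 21540 21540 21540 21540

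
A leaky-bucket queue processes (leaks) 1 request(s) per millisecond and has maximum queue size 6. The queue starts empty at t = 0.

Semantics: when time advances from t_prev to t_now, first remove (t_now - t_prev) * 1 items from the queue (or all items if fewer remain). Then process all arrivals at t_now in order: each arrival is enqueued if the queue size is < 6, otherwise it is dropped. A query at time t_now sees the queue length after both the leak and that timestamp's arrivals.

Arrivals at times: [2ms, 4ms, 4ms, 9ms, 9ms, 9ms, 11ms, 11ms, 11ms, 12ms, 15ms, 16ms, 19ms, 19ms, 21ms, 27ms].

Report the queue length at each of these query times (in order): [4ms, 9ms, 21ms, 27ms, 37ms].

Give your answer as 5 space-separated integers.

Queue lengths at query times:
  query t=4ms: backlog = 2
  query t=9ms: backlog = 3
  query t=21ms: backlog = 1
  query t=27ms: backlog = 1
  query t=37ms: backlog = 0

Answer: 2 3 1 1 0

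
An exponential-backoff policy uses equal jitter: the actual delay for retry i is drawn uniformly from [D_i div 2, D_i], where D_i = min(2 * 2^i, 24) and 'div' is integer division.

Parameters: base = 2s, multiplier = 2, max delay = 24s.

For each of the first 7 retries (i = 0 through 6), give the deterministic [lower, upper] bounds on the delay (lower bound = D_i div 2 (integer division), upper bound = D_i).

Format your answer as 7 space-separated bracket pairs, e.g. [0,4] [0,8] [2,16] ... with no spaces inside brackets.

Answer: [1,2] [2,4] [4,8] [8,16] [12,24] [12,24] [12,24]

Derivation:
Computing bounds per retry:
  i=0: D_i=min(2*2^0,24)=2, bounds=[1,2]
  i=1: D_i=min(2*2^1,24)=4, bounds=[2,4]
  i=2: D_i=min(2*2^2,24)=8, bounds=[4,8]
  i=3: D_i=min(2*2^3,24)=16, bounds=[8,16]
  i=4: D_i=min(2*2^4,24)=24, bounds=[12,24]
  i=5: D_i=min(2*2^5,24)=24, bounds=[12,24]
  i=6: D_i=min(2*2^6,24)=24, bounds=[12,24]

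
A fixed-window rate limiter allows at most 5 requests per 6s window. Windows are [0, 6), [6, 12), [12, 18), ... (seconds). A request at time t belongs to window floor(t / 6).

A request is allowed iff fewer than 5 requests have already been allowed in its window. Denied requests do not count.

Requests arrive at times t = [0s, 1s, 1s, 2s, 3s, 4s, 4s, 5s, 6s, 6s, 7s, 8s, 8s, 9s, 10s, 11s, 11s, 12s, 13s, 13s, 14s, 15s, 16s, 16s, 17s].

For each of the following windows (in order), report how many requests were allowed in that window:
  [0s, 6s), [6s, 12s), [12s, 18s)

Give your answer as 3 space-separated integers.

Answer: 5 5 5

Derivation:
Processing requests:
  req#1 t=0s (window 0): ALLOW
  req#2 t=1s (window 0): ALLOW
  req#3 t=1s (window 0): ALLOW
  req#4 t=2s (window 0): ALLOW
  req#5 t=3s (window 0): ALLOW
  req#6 t=4s (window 0): DENY
  req#7 t=4s (window 0): DENY
  req#8 t=5s (window 0): DENY
  req#9 t=6s (window 1): ALLOW
  req#10 t=6s (window 1): ALLOW
  req#11 t=7s (window 1): ALLOW
  req#12 t=8s (window 1): ALLOW
  req#13 t=8s (window 1): ALLOW
  req#14 t=9s (window 1): DENY
  req#15 t=10s (window 1): DENY
  req#16 t=11s (window 1): DENY
  req#17 t=11s (window 1): DENY
  req#18 t=12s (window 2): ALLOW
  req#19 t=13s (window 2): ALLOW
  req#20 t=13s (window 2): ALLOW
  req#21 t=14s (window 2): ALLOW
  req#22 t=15s (window 2): ALLOW
  req#23 t=16s (window 2): DENY
  req#24 t=16s (window 2): DENY
  req#25 t=17s (window 2): DENY

Allowed counts by window: 5 5 5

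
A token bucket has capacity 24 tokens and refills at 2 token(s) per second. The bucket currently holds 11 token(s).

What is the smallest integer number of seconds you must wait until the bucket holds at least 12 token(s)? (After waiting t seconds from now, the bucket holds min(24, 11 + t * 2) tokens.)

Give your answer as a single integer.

Answer: 1

Derivation:
Need 11 + t * 2 >= 12, so t >= 1/2.
Smallest integer t = ceil(1/2) = 1.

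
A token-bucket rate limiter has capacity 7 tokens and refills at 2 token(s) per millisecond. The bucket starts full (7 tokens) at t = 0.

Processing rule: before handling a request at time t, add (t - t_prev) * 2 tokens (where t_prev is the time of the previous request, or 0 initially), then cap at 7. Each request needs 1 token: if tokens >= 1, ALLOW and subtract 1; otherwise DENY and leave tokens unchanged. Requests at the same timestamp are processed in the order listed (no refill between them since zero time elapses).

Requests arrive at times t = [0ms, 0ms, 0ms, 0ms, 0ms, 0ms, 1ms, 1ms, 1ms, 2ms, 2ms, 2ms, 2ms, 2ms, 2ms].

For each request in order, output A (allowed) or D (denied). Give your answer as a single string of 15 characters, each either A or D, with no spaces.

Answer: AAAAAAAAAAADDDD

Derivation:
Simulating step by step:
  req#1 t=0ms: ALLOW
  req#2 t=0ms: ALLOW
  req#3 t=0ms: ALLOW
  req#4 t=0ms: ALLOW
  req#5 t=0ms: ALLOW
  req#6 t=0ms: ALLOW
  req#7 t=1ms: ALLOW
  req#8 t=1ms: ALLOW
  req#9 t=1ms: ALLOW
  req#10 t=2ms: ALLOW
  req#11 t=2ms: ALLOW
  req#12 t=2ms: DENY
  req#13 t=2ms: DENY
  req#14 t=2ms: DENY
  req#15 t=2ms: DENY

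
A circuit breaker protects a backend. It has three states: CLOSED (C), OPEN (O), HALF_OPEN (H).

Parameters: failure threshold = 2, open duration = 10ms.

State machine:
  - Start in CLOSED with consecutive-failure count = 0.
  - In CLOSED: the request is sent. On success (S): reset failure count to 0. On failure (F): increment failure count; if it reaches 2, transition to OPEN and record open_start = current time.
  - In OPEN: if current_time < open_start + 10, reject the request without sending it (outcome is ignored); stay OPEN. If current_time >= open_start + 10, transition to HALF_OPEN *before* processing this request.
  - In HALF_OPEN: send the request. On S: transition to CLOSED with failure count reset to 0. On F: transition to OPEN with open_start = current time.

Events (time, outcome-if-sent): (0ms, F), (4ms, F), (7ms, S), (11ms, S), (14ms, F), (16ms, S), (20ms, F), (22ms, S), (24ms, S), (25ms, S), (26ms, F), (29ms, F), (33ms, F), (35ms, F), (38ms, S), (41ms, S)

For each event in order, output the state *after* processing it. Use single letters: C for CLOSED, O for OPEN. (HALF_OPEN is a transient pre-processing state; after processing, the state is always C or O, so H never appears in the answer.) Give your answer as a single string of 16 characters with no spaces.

Answer: COOOOOOOCCCOOOOC

Derivation:
State after each event:
  event#1 t=0ms outcome=F: state=CLOSED
  event#2 t=4ms outcome=F: state=OPEN
  event#3 t=7ms outcome=S: state=OPEN
  event#4 t=11ms outcome=S: state=OPEN
  event#5 t=14ms outcome=F: state=OPEN
  event#6 t=16ms outcome=S: state=OPEN
  event#7 t=20ms outcome=F: state=OPEN
  event#8 t=22ms outcome=S: state=OPEN
  event#9 t=24ms outcome=S: state=CLOSED
  event#10 t=25ms outcome=S: state=CLOSED
  event#11 t=26ms outcome=F: state=CLOSED
  event#12 t=29ms outcome=F: state=OPEN
  event#13 t=33ms outcome=F: state=OPEN
  event#14 t=35ms outcome=F: state=OPEN
  event#15 t=38ms outcome=S: state=OPEN
  event#16 t=41ms outcome=S: state=CLOSED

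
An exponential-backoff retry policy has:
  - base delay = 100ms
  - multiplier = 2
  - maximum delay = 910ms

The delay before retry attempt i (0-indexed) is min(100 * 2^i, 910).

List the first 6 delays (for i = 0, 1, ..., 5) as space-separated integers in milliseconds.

Computing each delay:
  i=0: min(100*2^0, 910) = 100
  i=1: min(100*2^1, 910) = 200
  i=2: min(100*2^2, 910) = 400
  i=3: min(100*2^3, 910) = 800
  i=4: min(100*2^4, 910) = 910
  i=5: min(100*2^5, 910) = 910

Answer: 100 200 400 800 910 910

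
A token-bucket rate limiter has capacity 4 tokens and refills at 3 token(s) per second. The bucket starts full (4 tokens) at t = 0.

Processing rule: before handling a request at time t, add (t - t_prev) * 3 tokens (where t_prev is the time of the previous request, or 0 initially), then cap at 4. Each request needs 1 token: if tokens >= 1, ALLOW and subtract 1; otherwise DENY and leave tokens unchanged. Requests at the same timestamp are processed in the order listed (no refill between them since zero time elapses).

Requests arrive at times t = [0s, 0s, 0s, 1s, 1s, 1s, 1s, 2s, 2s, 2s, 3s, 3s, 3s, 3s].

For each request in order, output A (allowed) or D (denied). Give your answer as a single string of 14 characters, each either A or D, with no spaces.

Simulating step by step:
  req#1 t=0s: ALLOW
  req#2 t=0s: ALLOW
  req#3 t=0s: ALLOW
  req#4 t=1s: ALLOW
  req#5 t=1s: ALLOW
  req#6 t=1s: ALLOW
  req#7 t=1s: ALLOW
  req#8 t=2s: ALLOW
  req#9 t=2s: ALLOW
  req#10 t=2s: ALLOW
  req#11 t=3s: ALLOW
  req#12 t=3s: ALLOW
  req#13 t=3s: ALLOW
  req#14 t=3s: DENY

Answer: AAAAAAAAAAAAAD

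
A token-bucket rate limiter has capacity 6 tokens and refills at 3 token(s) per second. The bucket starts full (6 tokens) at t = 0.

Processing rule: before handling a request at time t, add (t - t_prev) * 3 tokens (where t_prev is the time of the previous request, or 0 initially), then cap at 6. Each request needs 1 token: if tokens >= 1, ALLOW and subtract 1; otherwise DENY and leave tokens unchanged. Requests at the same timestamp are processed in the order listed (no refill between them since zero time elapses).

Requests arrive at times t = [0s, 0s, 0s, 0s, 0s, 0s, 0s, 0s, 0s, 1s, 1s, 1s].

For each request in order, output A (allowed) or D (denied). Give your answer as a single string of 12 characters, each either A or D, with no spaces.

Simulating step by step:
  req#1 t=0s: ALLOW
  req#2 t=0s: ALLOW
  req#3 t=0s: ALLOW
  req#4 t=0s: ALLOW
  req#5 t=0s: ALLOW
  req#6 t=0s: ALLOW
  req#7 t=0s: DENY
  req#8 t=0s: DENY
  req#9 t=0s: DENY
  req#10 t=1s: ALLOW
  req#11 t=1s: ALLOW
  req#12 t=1s: ALLOW

Answer: AAAAAADDDAAA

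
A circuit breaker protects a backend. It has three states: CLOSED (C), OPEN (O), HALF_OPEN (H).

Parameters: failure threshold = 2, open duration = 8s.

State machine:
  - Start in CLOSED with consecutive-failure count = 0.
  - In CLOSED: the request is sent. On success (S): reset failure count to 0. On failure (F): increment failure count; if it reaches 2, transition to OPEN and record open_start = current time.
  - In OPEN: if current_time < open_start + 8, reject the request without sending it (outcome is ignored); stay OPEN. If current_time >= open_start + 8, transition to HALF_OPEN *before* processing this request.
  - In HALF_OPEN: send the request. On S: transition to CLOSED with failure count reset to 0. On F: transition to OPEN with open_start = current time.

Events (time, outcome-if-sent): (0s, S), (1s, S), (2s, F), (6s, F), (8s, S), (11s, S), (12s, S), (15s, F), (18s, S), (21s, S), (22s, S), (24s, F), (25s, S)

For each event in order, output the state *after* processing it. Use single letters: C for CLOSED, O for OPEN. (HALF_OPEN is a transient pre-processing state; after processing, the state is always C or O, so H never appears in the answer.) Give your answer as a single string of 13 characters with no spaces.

Answer: CCCOOOOOOOOOO

Derivation:
State after each event:
  event#1 t=0s outcome=S: state=CLOSED
  event#2 t=1s outcome=S: state=CLOSED
  event#3 t=2s outcome=F: state=CLOSED
  event#4 t=6s outcome=F: state=OPEN
  event#5 t=8s outcome=S: state=OPEN
  event#6 t=11s outcome=S: state=OPEN
  event#7 t=12s outcome=S: state=OPEN
  event#8 t=15s outcome=F: state=OPEN
  event#9 t=18s outcome=S: state=OPEN
  event#10 t=21s outcome=S: state=OPEN
  event#11 t=22s outcome=S: state=OPEN
  event#12 t=24s outcome=F: state=OPEN
  event#13 t=25s outcome=S: state=OPEN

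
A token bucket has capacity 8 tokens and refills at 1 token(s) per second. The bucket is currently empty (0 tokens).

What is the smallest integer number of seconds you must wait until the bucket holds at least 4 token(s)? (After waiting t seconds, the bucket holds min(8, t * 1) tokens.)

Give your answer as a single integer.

Need t * 1 >= 4, so t >= 4/1.
Smallest integer t = ceil(4/1) = 4.

Answer: 4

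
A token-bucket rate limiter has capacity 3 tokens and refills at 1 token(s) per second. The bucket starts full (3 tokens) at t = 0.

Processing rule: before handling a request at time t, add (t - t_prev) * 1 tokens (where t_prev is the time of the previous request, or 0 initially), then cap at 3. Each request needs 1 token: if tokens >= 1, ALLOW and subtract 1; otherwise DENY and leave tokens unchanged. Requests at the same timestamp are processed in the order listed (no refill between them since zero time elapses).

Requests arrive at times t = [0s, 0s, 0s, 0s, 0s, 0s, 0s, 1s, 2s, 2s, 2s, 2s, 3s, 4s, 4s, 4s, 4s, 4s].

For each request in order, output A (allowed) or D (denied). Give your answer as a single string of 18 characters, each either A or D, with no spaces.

Simulating step by step:
  req#1 t=0s: ALLOW
  req#2 t=0s: ALLOW
  req#3 t=0s: ALLOW
  req#4 t=0s: DENY
  req#5 t=0s: DENY
  req#6 t=0s: DENY
  req#7 t=0s: DENY
  req#8 t=1s: ALLOW
  req#9 t=2s: ALLOW
  req#10 t=2s: DENY
  req#11 t=2s: DENY
  req#12 t=2s: DENY
  req#13 t=3s: ALLOW
  req#14 t=4s: ALLOW
  req#15 t=4s: DENY
  req#16 t=4s: DENY
  req#17 t=4s: DENY
  req#18 t=4s: DENY

Answer: AAADDDDAADDDAADDDD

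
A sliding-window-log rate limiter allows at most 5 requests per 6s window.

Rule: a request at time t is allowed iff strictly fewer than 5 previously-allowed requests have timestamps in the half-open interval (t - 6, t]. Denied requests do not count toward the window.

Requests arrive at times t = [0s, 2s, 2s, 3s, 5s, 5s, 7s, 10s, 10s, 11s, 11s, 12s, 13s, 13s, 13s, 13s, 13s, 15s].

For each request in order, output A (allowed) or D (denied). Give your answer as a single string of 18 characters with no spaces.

Tracking allowed requests in the window:
  req#1 t=0s: ALLOW
  req#2 t=2s: ALLOW
  req#3 t=2s: ALLOW
  req#4 t=3s: ALLOW
  req#5 t=5s: ALLOW
  req#6 t=5s: DENY
  req#7 t=7s: ALLOW
  req#8 t=10s: ALLOW
  req#9 t=10s: ALLOW
  req#10 t=11s: ALLOW
  req#11 t=11s: ALLOW
  req#12 t=12s: DENY
  req#13 t=13s: ALLOW
  req#14 t=13s: DENY
  req#15 t=13s: DENY
  req#16 t=13s: DENY
  req#17 t=13s: DENY
  req#18 t=15s: DENY

Answer: AAAAADAAAAADADDDDD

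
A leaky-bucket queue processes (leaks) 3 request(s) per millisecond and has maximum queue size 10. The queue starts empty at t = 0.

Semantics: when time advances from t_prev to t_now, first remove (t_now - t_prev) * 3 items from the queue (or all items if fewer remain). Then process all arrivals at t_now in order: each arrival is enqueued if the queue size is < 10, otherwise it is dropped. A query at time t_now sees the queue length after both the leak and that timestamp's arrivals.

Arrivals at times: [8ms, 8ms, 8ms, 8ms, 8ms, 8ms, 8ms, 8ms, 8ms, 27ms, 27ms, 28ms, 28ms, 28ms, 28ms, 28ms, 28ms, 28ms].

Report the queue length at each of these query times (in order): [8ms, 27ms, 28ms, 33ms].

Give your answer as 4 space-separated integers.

Queue lengths at query times:
  query t=8ms: backlog = 9
  query t=27ms: backlog = 2
  query t=28ms: backlog = 7
  query t=33ms: backlog = 0

Answer: 9 2 7 0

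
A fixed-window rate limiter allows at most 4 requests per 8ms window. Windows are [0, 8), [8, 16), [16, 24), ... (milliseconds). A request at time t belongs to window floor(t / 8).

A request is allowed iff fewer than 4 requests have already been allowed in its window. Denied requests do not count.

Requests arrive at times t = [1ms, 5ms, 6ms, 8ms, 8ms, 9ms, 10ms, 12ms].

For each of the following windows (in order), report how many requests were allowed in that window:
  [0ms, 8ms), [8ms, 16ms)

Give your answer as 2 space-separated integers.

Processing requests:
  req#1 t=1ms (window 0): ALLOW
  req#2 t=5ms (window 0): ALLOW
  req#3 t=6ms (window 0): ALLOW
  req#4 t=8ms (window 1): ALLOW
  req#5 t=8ms (window 1): ALLOW
  req#6 t=9ms (window 1): ALLOW
  req#7 t=10ms (window 1): ALLOW
  req#8 t=12ms (window 1): DENY

Allowed counts by window: 3 4

Answer: 3 4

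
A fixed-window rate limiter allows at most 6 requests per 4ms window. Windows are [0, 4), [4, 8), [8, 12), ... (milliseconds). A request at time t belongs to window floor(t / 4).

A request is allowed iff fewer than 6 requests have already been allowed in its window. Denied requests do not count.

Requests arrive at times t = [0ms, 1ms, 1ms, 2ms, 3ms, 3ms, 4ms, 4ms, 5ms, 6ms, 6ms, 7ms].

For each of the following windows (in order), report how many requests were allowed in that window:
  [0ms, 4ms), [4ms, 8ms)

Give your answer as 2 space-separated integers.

Processing requests:
  req#1 t=0ms (window 0): ALLOW
  req#2 t=1ms (window 0): ALLOW
  req#3 t=1ms (window 0): ALLOW
  req#4 t=2ms (window 0): ALLOW
  req#5 t=3ms (window 0): ALLOW
  req#6 t=3ms (window 0): ALLOW
  req#7 t=4ms (window 1): ALLOW
  req#8 t=4ms (window 1): ALLOW
  req#9 t=5ms (window 1): ALLOW
  req#10 t=6ms (window 1): ALLOW
  req#11 t=6ms (window 1): ALLOW
  req#12 t=7ms (window 1): ALLOW

Allowed counts by window: 6 6

Answer: 6 6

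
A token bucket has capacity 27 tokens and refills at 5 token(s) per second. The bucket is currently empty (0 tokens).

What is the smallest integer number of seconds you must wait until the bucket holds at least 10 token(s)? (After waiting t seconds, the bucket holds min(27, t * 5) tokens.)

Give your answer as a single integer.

Need t * 5 >= 10, so t >= 10/5.
Smallest integer t = ceil(10/5) = 2.

Answer: 2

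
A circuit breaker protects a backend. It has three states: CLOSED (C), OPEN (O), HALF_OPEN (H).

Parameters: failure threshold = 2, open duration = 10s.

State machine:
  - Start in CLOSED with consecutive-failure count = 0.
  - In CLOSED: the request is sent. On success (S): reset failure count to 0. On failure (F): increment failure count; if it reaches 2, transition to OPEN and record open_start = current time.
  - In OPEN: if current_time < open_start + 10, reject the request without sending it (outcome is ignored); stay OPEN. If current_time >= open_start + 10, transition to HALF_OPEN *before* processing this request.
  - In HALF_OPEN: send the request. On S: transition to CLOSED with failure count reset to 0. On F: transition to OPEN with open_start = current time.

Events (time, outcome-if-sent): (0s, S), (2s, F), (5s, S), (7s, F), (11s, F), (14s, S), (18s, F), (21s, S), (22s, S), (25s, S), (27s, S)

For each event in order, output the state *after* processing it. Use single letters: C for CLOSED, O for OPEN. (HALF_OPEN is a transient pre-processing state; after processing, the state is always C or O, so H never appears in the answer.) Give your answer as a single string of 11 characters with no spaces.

State after each event:
  event#1 t=0s outcome=S: state=CLOSED
  event#2 t=2s outcome=F: state=CLOSED
  event#3 t=5s outcome=S: state=CLOSED
  event#4 t=7s outcome=F: state=CLOSED
  event#5 t=11s outcome=F: state=OPEN
  event#6 t=14s outcome=S: state=OPEN
  event#7 t=18s outcome=F: state=OPEN
  event#8 t=21s outcome=S: state=CLOSED
  event#9 t=22s outcome=S: state=CLOSED
  event#10 t=25s outcome=S: state=CLOSED
  event#11 t=27s outcome=S: state=CLOSED

Answer: CCCCOOOCCCC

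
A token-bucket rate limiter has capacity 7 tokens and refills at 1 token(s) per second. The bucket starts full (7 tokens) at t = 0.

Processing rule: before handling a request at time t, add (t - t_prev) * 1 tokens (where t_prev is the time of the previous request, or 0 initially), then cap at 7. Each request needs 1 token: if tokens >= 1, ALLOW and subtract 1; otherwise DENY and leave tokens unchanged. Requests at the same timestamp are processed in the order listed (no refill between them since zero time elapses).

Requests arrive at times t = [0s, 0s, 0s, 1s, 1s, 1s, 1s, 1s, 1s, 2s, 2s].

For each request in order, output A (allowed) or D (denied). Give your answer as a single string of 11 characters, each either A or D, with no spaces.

Simulating step by step:
  req#1 t=0s: ALLOW
  req#2 t=0s: ALLOW
  req#3 t=0s: ALLOW
  req#4 t=1s: ALLOW
  req#5 t=1s: ALLOW
  req#6 t=1s: ALLOW
  req#7 t=1s: ALLOW
  req#8 t=1s: ALLOW
  req#9 t=1s: DENY
  req#10 t=2s: ALLOW
  req#11 t=2s: DENY

Answer: AAAAAAAADAD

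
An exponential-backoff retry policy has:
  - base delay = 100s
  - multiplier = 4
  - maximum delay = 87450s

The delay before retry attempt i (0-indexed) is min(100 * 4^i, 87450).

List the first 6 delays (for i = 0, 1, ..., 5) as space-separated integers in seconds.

Answer: 100 400 1600 6400 25600 87450

Derivation:
Computing each delay:
  i=0: min(100*4^0, 87450) = 100
  i=1: min(100*4^1, 87450) = 400
  i=2: min(100*4^2, 87450) = 1600
  i=3: min(100*4^3, 87450) = 6400
  i=4: min(100*4^4, 87450) = 25600
  i=5: min(100*4^5, 87450) = 87450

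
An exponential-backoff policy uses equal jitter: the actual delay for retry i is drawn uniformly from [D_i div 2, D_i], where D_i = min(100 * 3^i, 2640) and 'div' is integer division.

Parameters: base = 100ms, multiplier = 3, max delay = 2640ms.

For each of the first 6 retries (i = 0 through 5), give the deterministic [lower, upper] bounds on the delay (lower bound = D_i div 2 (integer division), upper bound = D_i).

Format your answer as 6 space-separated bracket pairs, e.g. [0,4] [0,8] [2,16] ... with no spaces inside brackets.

Answer: [50,100] [150,300] [450,900] [1320,2640] [1320,2640] [1320,2640]

Derivation:
Computing bounds per retry:
  i=0: D_i=min(100*3^0,2640)=100, bounds=[50,100]
  i=1: D_i=min(100*3^1,2640)=300, bounds=[150,300]
  i=2: D_i=min(100*3^2,2640)=900, bounds=[450,900]
  i=3: D_i=min(100*3^3,2640)=2640, bounds=[1320,2640]
  i=4: D_i=min(100*3^4,2640)=2640, bounds=[1320,2640]
  i=5: D_i=min(100*3^5,2640)=2640, bounds=[1320,2640]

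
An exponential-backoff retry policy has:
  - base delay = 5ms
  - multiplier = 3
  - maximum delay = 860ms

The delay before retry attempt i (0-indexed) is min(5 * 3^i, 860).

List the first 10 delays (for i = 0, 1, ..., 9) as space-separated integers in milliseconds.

Answer: 5 15 45 135 405 860 860 860 860 860

Derivation:
Computing each delay:
  i=0: min(5*3^0, 860) = 5
  i=1: min(5*3^1, 860) = 15
  i=2: min(5*3^2, 860) = 45
  i=3: min(5*3^3, 860) = 135
  i=4: min(5*3^4, 860) = 405
  i=5: min(5*3^5, 860) = 860
  i=6: min(5*3^6, 860) = 860
  i=7: min(5*3^7, 860) = 860
  i=8: min(5*3^8, 860) = 860
  i=9: min(5*3^9, 860) = 860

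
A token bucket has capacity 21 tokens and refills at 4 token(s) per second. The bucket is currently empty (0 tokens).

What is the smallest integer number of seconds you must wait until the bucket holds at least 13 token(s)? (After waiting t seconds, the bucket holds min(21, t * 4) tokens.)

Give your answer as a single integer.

Need t * 4 >= 13, so t >= 13/4.
Smallest integer t = ceil(13/4) = 4.

Answer: 4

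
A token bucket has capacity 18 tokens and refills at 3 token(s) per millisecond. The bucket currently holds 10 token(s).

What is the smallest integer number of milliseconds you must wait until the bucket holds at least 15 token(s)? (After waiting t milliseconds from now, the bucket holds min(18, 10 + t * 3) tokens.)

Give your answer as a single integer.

Need 10 + t * 3 >= 15, so t >= 5/3.
Smallest integer t = ceil(5/3) = 2.

Answer: 2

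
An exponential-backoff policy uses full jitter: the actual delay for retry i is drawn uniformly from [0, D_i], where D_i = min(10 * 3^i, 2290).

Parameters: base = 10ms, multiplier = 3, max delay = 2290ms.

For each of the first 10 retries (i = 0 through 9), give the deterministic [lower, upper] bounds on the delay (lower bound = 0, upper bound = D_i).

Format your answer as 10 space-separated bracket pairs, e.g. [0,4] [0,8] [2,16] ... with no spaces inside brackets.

Computing bounds per retry:
  i=0: D_i=min(10*3^0,2290)=10, bounds=[0,10]
  i=1: D_i=min(10*3^1,2290)=30, bounds=[0,30]
  i=2: D_i=min(10*3^2,2290)=90, bounds=[0,90]
  i=3: D_i=min(10*3^3,2290)=270, bounds=[0,270]
  i=4: D_i=min(10*3^4,2290)=810, bounds=[0,810]
  i=5: D_i=min(10*3^5,2290)=2290, bounds=[0,2290]
  i=6: D_i=min(10*3^6,2290)=2290, bounds=[0,2290]
  i=7: D_i=min(10*3^7,2290)=2290, bounds=[0,2290]
  i=8: D_i=min(10*3^8,2290)=2290, bounds=[0,2290]
  i=9: D_i=min(10*3^9,2290)=2290, bounds=[0,2290]

Answer: [0,10] [0,30] [0,90] [0,270] [0,810] [0,2290] [0,2290] [0,2290] [0,2290] [0,2290]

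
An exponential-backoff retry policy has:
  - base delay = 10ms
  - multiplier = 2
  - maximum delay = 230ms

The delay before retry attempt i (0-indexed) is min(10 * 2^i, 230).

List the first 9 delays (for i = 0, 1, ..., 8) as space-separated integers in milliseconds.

Computing each delay:
  i=0: min(10*2^0, 230) = 10
  i=1: min(10*2^1, 230) = 20
  i=2: min(10*2^2, 230) = 40
  i=3: min(10*2^3, 230) = 80
  i=4: min(10*2^4, 230) = 160
  i=5: min(10*2^5, 230) = 230
  i=6: min(10*2^6, 230) = 230
  i=7: min(10*2^7, 230) = 230
  i=8: min(10*2^8, 230) = 230

Answer: 10 20 40 80 160 230 230 230 230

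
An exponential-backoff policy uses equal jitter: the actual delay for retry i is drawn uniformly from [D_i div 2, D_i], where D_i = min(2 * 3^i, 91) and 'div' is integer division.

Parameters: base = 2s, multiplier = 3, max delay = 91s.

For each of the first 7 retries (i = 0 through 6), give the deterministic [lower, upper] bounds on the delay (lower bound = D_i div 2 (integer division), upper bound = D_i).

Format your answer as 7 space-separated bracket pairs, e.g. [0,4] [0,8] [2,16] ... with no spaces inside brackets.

Computing bounds per retry:
  i=0: D_i=min(2*3^0,91)=2, bounds=[1,2]
  i=1: D_i=min(2*3^1,91)=6, bounds=[3,6]
  i=2: D_i=min(2*3^2,91)=18, bounds=[9,18]
  i=3: D_i=min(2*3^3,91)=54, bounds=[27,54]
  i=4: D_i=min(2*3^4,91)=91, bounds=[45,91]
  i=5: D_i=min(2*3^5,91)=91, bounds=[45,91]
  i=6: D_i=min(2*3^6,91)=91, bounds=[45,91]

Answer: [1,2] [3,6] [9,18] [27,54] [45,91] [45,91] [45,91]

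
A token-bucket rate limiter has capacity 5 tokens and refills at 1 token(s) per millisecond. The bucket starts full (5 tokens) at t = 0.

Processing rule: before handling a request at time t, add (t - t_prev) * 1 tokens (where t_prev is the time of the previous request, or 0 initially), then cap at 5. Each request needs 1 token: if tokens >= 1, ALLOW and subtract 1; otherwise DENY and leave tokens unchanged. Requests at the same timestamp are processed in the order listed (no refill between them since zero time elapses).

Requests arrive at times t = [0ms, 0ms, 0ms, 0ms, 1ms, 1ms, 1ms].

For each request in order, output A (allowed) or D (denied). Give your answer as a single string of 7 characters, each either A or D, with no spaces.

Simulating step by step:
  req#1 t=0ms: ALLOW
  req#2 t=0ms: ALLOW
  req#3 t=0ms: ALLOW
  req#4 t=0ms: ALLOW
  req#5 t=1ms: ALLOW
  req#6 t=1ms: ALLOW
  req#7 t=1ms: DENY

Answer: AAAAAAD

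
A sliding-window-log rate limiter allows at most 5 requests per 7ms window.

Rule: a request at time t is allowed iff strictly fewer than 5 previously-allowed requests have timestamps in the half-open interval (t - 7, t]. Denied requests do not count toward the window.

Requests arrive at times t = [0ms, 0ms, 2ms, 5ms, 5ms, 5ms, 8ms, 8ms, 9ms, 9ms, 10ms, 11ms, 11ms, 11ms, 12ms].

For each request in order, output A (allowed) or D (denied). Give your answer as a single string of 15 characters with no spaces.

Tracking allowed requests in the window:
  req#1 t=0ms: ALLOW
  req#2 t=0ms: ALLOW
  req#3 t=2ms: ALLOW
  req#4 t=5ms: ALLOW
  req#5 t=5ms: ALLOW
  req#6 t=5ms: DENY
  req#7 t=8ms: ALLOW
  req#8 t=8ms: ALLOW
  req#9 t=9ms: ALLOW
  req#10 t=9ms: DENY
  req#11 t=10ms: DENY
  req#12 t=11ms: DENY
  req#13 t=11ms: DENY
  req#14 t=11ms: DENY
  req#15 t=12ms: ALLOW

Answer: AAAAADAAADDDDDA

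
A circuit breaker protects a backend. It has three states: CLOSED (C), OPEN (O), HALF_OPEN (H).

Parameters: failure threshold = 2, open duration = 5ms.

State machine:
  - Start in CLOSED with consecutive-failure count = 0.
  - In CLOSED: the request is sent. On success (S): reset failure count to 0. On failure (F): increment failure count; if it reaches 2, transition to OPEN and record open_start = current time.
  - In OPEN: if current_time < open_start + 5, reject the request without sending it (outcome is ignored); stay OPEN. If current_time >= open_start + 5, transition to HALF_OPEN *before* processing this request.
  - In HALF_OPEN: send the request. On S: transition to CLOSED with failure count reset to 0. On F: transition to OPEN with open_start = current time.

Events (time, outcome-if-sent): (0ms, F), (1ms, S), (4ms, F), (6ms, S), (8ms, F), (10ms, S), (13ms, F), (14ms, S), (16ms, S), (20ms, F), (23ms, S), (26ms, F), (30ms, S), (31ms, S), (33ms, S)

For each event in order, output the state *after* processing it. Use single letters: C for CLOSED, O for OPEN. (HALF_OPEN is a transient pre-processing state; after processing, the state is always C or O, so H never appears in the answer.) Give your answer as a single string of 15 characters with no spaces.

State after each event:
  event#1 t=0ms outcome=F: state=CLOSED
  event#2 t=1ms outcome=S: state=CLOSED
  event#3 t=4ms outcome=F: state=CLOSED
  event#4 t=6ms outcome=S: state=CLOSED
  event#5 t=8ms outcome=F: state=CLOSED
  event#6 t=10ms outcome=S: state=CLOSED
  event#7 t=13ms outcome=F: state=CLOSED
  event#8 t=14ms outcome=S: state=CLOSED
  event#9 t=16ms outcome=S: state=CLOSED
  event#10 t=20ms outcome=F: state=CLOSED
  event#11 t=23ms outcome=S: state=CLOSED
  event#12 t=26ms outcome=F: state=CLOSED
  event#13 t=30ms outcome=S: state=CLOSED
  event#14 t=31ms outcome=S: state=CLOSED
  event#15 t=33ms outcome=S: state=CLOSED

Answer: CCCCCCCCCCCCCCC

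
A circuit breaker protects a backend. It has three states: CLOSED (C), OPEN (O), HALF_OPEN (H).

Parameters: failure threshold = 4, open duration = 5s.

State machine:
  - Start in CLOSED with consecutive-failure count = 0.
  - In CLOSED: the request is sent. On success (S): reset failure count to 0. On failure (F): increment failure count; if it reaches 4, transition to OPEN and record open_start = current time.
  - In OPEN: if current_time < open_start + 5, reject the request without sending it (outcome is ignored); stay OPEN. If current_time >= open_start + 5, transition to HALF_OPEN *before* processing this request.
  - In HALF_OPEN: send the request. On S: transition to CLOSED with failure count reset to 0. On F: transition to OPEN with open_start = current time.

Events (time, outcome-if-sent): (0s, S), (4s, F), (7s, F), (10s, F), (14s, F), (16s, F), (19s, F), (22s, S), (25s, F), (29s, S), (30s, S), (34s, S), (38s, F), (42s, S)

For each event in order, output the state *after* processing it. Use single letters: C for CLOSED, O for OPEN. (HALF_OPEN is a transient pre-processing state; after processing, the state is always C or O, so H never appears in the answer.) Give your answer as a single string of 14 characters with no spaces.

State after each event:
  event#1 t=0s outcome=S: state=CLOSED
  event#2 t=4s outcome=F: state=CLOSED
  event#3 t=7s outcome=F: state=CLOSED
  event#4 t=10s outcome=F: state=CLOSED
  event#5 t=14s outcome=F: state=OPEN
  event#6 t=16s outcome=F: state=OPEN
  event#7 t=19s outcome=F: state=OPEN
  event#8 t=22s outcome=S: state=OPEN
  event#9 t=25s outcome=F: state=OPEN
  event#10 t=29s outcome=S: state=OPEN
  event#11 t=30s outcome=S: state=CLOSED
  event#12 t=34s outcome=S: state=CLOSED
  event#13 t=38s outcome=F: state=CLOSED
  event#14 t=42s outcome=S: state=CLOSED

Answer: CCCCOOOOOOCCCC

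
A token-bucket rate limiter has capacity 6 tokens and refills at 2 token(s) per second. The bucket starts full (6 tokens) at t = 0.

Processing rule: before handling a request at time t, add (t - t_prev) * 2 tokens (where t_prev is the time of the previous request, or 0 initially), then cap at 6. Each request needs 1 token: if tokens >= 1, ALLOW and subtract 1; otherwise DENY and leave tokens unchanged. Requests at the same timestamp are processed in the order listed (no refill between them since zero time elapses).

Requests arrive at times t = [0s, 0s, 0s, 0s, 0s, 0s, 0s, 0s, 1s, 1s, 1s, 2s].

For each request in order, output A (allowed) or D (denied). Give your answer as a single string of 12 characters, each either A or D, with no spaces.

Simulating step by step:
  req#1 t=0s: ALLOW
  req#2 t=0s: ALLOW
  req#3 t=0s: ALLOW
  req#4 t=0s: ALLOW
  req#5 t=0s: ALLOW
  req#6 t=0s: ALLOW
  req#7 t=0s: DENY
  req#8 t=0s: DENY
  req#9 t=1s: ALLOW
  req#10 t=1s: ALLOW
  req#11 t=1s: DENY
  req#12 t=2s: ALLOW

Answer: AAAAAADDAADA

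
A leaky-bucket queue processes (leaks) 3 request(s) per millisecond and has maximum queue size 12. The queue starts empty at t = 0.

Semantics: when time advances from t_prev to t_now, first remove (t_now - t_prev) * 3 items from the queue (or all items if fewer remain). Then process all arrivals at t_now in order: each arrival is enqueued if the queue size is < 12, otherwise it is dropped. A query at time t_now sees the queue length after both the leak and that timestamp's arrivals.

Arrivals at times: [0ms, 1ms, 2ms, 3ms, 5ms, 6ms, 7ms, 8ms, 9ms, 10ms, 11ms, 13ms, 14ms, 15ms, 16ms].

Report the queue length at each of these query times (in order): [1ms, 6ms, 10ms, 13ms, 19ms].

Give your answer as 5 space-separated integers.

Answer: 1 1 1 1 0

Derivation:
Queue lengths at query times:
  query t=1ms: backlog = 1
  query t=6ms: backlog = 1
  query t=10ms: backlog = 1
  query t=13ms: backlog = 1
  query t=19ms: backlog = 0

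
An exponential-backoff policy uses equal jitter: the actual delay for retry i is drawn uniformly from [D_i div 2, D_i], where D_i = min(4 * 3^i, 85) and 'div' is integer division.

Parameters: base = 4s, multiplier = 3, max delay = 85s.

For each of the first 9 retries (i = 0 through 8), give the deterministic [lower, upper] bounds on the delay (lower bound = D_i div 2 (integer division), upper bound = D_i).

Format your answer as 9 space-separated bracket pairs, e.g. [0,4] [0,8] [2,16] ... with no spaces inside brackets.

Answer: [2,4] [6,12] [18,36] [42,85] [42,85] [42,85] [42,85] [42,85] [42,85]

Derivation:
Computing bounds per retry:
  i=0: D_i=min(4*3^0,85)=4, bounds=[2,4]
  i=1: D_i=min(4*3^1,85)=12, bounds=[6,12]
  i=2: D_i=min(4*3^2,85)=36, bounds=[18,36]
  i=3: D_i=min(4*3^3,85)=85, bounds=[42,85]
  i=4: D_i=min(4*3^4,85)=85, bounds=[42,85]
  i=5: D_i=min(4*3^5,85)=85, bounds=[42,85]
  i=6: D_i=min(4*3^6,85)=85, bounds=[42,85]
  i=7: D_i=min(4*3^7,85)=85, bounds=[42,85]
  i=8: D_i=min(4*3^8,85)=85, bounds=[42,85]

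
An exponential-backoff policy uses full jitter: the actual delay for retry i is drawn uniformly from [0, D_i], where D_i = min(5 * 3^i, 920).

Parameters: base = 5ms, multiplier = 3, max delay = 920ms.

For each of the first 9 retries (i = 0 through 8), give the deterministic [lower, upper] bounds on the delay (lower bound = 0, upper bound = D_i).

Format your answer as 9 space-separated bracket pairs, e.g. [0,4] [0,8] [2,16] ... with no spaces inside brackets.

Computing bounds per retry:
  i=0: D_i=min(5*3^0,920)=5, bounds=[0,5]
  i=1: D_i=min(5*3^1,920)=15, bounds=[0,15]
  i=2: D_i=min(5*3^2,920)=45, bounds=[0,45]
  i=3: D_i=min(5*3^3,920)=135, bounds=[0,135]
  i=4: D_i=min(5*3^4,920)=405, bounds=[0,405]
  i=5: D_i=min(5*3^5,920)=920, bounds=[0,920]
  i=6: D_i=min(5*3^6,920)=920, bounds=[0,920]
  i=7: D_i=min(5*3^7,920)=920, bounds=[0,920]
  i=8: D_i=min(5*3^8,920)=920, bounds=[0,920]

Answer: [0,5] [0,15] [0,45] [0,135] [0,405] [0,920] [0,920] [0,920] [0,920]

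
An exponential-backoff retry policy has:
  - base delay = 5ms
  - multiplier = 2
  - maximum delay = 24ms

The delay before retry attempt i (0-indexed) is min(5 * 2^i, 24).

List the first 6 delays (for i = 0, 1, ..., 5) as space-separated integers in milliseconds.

Answer: 5 10 20 24 24 24

Derivation:
Computing each delay:
  i=0: min(5*2^0, 24) = 5
  i=1: min(5*2^1, 24) = 10
  i=2: min(5*2^2, 24) = 20
  i=3: min(5*2^3, 24) = 24
  i=4: min(5*2^4, 24) = 24
  i=5: min(5*2^5, 24) = 24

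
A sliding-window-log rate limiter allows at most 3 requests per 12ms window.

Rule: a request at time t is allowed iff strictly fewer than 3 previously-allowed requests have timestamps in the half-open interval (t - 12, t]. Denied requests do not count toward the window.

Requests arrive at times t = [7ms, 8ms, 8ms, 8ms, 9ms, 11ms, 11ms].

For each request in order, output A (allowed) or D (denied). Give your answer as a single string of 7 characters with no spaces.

Answer: AAADDDD

Derivation:
Tracking allowed requests in the window:
  req#1 t=7ms: ALLOW
  req#2 t=8ms: ALLOW
  req#3 t=8ms: ALLOW
  req#4 t=8ms: DENY
  req#5 t=9ms: DENY
  req#6 t=11ms: DENY
  req#7 t=11ms: DENY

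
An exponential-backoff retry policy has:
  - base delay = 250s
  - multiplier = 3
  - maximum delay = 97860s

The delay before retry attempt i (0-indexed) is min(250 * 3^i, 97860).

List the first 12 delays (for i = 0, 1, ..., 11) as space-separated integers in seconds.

Computing each delay:
  i=0: min(250*3^0, 97860) = 250
  i=1: min(250*3^1, 97860) = 750
  i=2: min(250*3^2, 97860) = 2250
  i=3: min(250*3^3, 97860) = 6750
  i=4: min(250*3^4, 97860) = 20250
  i=5: min(250*3^5, 97860) = 60750
  i=6: min(250*3^6, 97860) = 97860
  i=7: min(250*3^7, 97860) = 97860
  i=8: min(250*3^8, 97860) = 97860
  i=9: min(250*3^9, 97860) = 97860
  i=10: min(250*3^10, 97860) = 97860
  i=11: min(250*3^11, 97860) = 97860

Answer: 250 750 2250 6750 20250 60750 97860 97860 97860 97860 97860 97860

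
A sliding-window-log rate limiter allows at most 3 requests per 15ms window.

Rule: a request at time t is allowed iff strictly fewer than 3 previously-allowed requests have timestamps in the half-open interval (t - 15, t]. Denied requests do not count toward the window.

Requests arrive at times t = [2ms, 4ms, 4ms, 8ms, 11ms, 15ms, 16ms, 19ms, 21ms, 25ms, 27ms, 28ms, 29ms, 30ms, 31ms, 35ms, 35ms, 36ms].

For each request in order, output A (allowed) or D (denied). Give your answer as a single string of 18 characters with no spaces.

Answer: AAADDDDAAADDDDDADA

Derivation:
Tracking allowed requests in the window:
  req#1 t=2ms: ALLOW
  req#2 t=4ms: ALLOW
  req#3 t=4ms: ALLOW
  req#4 t=8ms: DENY
  req#5 t=11ms: DENY
  req#6 t=15ms: DENY
  req#7 t=16ms: DENY
  req#8 t=19ms: ALLOW
  req#9 t=21ms: ALLOW
  req#10 t=25ms: ALLOW
  req#11 t=27ms: DENY
  req#12 t=28ms: DENY
  req#13 t=29ms: DENY
  req#14 t=30ms: DENY
  req#15 t=31ms: DENY
  req#16 t=35ms: ALLOW
  req#17 t=35ms: DENY
  req#18 t=36ms: ALLOW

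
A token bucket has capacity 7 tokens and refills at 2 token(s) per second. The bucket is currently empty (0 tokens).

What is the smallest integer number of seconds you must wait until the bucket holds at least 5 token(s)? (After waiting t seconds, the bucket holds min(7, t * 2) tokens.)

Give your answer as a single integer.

Answer: 3

Derivation:
Need t * 2 >= 5, so t >= 5/2.
Smallest integer t = ceil(5/2) = 3.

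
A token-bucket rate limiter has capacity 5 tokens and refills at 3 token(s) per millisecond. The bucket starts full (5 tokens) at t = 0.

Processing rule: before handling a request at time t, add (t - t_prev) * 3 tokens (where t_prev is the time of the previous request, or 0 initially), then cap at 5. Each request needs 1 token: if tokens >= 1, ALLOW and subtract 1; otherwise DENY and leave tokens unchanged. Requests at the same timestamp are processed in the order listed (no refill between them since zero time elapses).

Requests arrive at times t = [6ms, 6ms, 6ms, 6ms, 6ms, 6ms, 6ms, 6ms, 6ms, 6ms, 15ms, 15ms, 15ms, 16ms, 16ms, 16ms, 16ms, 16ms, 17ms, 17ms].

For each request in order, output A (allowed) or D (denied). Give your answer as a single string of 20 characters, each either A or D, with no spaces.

Simulating step by step:
  req#1 t=6ms: ALLOW
  req#2 t=6ms: ALLOW
  req#3 t=6ms: ALLOW
  req#4 t=6ms: ALLOW
  req#5 t=6ms: ALLOW
  req#6 t=6ms: DENY
  req#7 t=6ms: DENY
  req#8 t=6ms: DENY
  req#9 t=6ms: DENY
  req#10 t=6ms: DENY
  req#11 t=15ms: ALLOW
  req#12 t=15ms: ALLOW
  req#13 t=15ms: ALLOW
  req#14 t=16ms: ALLOW
  req#15 t=16ms: ALLOW
  req#16 t=16ms: ALLOW
  req#17 t=16ms: ALLOW
  req#18 t=16ms: ALLOW
  req#19 t=17ms: ALLOW
  req#20 t=17ms: ALLOW

Answer: AAAAADDDDDAAAAAAAAAA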